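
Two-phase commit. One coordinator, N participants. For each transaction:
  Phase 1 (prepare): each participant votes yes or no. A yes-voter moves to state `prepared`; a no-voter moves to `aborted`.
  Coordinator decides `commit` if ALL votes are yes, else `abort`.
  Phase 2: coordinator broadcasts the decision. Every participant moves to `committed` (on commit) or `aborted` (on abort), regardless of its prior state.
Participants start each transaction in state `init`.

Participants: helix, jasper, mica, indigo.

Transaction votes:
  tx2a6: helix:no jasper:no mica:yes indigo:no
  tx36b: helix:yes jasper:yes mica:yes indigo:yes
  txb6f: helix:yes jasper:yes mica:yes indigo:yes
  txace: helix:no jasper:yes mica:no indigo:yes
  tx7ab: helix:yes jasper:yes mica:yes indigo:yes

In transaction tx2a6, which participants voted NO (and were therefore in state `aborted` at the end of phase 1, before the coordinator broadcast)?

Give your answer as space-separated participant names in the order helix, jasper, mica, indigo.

Txn tx2a6 phase 1: helix no -> aborted; jasper no -> aborted; mica yes -> prepared; indigo no -> aborted

Answer: helix jasper indigo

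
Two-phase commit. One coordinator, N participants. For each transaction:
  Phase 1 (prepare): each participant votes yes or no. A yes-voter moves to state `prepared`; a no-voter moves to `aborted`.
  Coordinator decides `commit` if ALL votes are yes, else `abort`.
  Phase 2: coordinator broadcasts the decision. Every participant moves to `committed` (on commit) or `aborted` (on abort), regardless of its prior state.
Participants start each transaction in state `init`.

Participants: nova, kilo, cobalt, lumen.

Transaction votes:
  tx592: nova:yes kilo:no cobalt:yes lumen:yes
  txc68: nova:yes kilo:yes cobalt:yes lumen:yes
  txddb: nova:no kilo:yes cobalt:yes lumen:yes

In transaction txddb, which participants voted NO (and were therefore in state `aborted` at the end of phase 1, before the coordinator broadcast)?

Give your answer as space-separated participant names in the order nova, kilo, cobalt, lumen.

Txn txddb phase 1: nova no -> aborted; kilo yes -> prepared; cobalt yes -> prepared; lumen yes -> prepared

Answer: nova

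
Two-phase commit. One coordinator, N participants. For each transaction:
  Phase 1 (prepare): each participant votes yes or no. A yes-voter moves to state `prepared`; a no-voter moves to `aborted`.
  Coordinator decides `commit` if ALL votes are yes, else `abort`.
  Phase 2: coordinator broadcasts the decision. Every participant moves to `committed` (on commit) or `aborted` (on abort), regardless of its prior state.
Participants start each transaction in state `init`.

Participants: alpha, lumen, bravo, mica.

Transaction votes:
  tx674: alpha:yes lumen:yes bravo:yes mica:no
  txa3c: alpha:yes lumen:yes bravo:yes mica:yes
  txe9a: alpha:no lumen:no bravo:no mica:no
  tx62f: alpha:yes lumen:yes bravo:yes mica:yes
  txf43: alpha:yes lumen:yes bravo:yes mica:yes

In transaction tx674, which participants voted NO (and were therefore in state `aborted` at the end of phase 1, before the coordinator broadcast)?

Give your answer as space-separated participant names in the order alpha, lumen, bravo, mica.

Txn tx674 phase 1: alpha yes -> prepared; lumen yes -> prepared; bravo yes -> prepared; mica no -> aborted

Answer: mica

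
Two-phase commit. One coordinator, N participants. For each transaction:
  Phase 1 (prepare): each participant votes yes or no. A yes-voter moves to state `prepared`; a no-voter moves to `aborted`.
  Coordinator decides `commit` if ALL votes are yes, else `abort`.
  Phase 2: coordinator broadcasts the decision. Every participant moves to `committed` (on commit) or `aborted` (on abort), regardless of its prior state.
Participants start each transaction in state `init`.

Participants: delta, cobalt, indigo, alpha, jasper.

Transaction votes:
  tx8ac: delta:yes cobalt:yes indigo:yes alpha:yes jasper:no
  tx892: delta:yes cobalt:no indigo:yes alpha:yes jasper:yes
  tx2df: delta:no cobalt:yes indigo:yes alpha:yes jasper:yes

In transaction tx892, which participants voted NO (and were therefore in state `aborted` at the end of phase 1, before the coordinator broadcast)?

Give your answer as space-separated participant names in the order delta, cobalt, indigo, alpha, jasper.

Answer: cobalt

Derivation:
Txn tx892 phase 1: delta yes -> prepared; cobalt no -> aborted; indigo yes -> prepared; alpha yes -> prepared; jasper yes -> prepared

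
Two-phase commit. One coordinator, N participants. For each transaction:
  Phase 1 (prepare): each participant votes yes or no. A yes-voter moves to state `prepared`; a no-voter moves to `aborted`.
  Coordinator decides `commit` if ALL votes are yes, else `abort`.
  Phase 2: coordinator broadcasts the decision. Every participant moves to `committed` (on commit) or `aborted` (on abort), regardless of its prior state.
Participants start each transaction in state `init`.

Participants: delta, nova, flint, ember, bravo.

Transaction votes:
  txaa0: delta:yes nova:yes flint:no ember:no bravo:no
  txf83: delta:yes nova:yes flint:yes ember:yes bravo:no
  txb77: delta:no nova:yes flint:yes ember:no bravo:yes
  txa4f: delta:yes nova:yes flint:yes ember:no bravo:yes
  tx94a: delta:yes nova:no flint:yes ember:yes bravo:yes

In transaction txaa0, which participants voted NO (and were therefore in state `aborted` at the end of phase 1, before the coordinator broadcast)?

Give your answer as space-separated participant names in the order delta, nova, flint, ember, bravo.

Txn txaa0 phase 1: delta yes -> prepared; nova yes -> prepared; flint no -> aborted; ember no -> aborted; bravo no -> aborted

Answer: flint ember bravo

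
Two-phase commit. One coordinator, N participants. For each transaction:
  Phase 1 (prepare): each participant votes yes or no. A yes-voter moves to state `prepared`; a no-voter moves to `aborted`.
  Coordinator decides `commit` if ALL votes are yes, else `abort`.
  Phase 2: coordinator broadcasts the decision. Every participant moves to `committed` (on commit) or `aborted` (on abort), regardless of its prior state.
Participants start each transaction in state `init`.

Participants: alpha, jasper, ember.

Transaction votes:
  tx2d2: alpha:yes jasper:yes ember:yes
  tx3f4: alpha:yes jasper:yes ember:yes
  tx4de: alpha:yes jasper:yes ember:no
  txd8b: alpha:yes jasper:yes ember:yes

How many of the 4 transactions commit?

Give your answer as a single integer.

Answer: 3

Derivation:
tx2d2: all yes -> commit (commits=1)
tx3f4: all yes -> commit (commits=2)
tx4de: no from ember -> abort (commits=2)
txd8b: all yes -> commit (commits=3)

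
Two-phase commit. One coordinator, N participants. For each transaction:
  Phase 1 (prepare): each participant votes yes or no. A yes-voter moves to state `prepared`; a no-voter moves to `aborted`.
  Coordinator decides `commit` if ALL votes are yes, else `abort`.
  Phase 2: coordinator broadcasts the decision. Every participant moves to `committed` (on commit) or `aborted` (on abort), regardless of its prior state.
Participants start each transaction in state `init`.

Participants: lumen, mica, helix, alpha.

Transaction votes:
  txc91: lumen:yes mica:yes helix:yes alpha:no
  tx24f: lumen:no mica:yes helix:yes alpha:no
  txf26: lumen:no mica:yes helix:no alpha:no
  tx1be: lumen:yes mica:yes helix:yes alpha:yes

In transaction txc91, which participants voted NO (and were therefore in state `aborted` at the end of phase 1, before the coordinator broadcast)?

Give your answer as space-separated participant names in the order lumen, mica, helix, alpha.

Txn txc91 phase 1: lumen yes -> prepared; mica yes -> prepared; helix yes -> prepared; alpha no -> aborted

Answer: alpha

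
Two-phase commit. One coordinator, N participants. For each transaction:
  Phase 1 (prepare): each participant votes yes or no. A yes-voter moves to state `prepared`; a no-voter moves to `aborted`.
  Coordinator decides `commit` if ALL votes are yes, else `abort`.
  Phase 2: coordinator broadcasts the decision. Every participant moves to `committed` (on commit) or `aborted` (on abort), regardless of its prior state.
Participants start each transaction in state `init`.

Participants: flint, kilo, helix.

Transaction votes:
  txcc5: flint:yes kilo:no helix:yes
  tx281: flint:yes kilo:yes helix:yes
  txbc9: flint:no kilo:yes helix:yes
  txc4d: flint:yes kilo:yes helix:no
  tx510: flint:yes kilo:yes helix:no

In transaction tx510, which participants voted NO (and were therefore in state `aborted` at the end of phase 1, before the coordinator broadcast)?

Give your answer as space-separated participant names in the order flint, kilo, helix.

Txn tx510 phase 1: flint yes -> prepared; kilo yes -> prepared; helix no -> aborted

Answer: helix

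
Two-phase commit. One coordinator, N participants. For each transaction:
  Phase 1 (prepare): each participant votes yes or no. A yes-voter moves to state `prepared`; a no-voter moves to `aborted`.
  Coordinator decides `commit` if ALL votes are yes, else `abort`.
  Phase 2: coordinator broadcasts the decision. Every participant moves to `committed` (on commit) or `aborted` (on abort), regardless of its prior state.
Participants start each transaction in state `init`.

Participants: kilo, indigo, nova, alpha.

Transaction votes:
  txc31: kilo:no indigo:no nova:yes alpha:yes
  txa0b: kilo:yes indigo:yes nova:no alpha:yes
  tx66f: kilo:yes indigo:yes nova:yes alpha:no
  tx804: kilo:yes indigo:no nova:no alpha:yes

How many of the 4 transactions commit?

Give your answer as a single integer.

txc31: no from kilo, indigo -> abort (commits=0)
txa0b: no from nova -> abort (commits=0)
tx66f: no from alpha -> abort (commits=0)
tx804: no from indigo, nova -> abort (commits=0)

Answer: 0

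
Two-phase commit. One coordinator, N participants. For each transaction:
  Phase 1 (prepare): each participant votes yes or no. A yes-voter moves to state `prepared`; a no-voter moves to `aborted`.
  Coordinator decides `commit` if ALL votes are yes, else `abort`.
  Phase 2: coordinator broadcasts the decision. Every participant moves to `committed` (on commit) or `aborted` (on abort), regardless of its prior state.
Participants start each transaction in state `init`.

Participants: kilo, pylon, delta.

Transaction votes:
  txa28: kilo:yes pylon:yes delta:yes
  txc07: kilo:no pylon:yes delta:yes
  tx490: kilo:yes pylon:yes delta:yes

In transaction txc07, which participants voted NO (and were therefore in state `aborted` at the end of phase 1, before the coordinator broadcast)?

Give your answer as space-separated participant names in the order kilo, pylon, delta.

Answer: kilo

Derivation:
Txn txc07 phase 1: kilo no -> aborted; pylon yes -> prepared; delta yes -> prepared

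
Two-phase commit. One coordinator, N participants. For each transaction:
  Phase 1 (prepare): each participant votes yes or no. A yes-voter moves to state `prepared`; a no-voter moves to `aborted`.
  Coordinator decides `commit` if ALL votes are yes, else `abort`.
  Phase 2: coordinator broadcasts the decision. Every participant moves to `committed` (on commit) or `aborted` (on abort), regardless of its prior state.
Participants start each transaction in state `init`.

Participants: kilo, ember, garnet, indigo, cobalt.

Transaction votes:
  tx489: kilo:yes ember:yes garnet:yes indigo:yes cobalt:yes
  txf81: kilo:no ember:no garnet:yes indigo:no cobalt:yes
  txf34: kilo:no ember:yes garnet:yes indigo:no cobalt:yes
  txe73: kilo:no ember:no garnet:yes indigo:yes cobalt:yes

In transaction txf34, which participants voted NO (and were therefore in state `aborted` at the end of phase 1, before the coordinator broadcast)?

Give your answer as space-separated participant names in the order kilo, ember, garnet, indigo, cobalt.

Answer: kilo indigo

Derivation:
Txn txf34 phase 1: kilo no -> aborted; ember yes -> prepared; garnet yes -> prepared; indigo no -> aborted; cobalt yes -> prepared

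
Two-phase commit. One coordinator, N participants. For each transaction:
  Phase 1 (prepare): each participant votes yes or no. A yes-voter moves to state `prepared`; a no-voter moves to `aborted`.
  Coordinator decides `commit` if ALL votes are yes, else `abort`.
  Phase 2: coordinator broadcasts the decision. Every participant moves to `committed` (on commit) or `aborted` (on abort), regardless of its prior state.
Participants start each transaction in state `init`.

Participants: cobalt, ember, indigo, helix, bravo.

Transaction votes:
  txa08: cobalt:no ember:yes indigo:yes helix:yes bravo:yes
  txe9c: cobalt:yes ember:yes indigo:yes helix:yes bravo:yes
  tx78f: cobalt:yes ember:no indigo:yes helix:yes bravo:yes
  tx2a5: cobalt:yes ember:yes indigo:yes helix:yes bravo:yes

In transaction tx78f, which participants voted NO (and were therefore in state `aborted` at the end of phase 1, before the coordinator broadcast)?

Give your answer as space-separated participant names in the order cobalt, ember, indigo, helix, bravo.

Txn tx78f phase 1: cobalt yes -> prepared; ember no -> aborted; indigo yes -> prepared; helix yes -> prepared; bravo yes -> prepared

Answer: ember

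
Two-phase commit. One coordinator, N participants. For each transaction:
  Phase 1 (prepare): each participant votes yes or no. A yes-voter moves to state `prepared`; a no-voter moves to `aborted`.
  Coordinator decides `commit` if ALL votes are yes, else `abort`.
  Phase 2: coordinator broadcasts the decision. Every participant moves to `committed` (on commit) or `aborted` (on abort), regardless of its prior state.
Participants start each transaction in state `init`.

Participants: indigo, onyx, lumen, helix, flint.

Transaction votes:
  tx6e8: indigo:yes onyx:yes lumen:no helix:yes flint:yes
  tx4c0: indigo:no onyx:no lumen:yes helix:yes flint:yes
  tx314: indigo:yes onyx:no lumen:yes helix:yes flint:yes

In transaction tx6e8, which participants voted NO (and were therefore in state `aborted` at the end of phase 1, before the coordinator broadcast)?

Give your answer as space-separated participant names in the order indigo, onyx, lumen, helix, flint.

Answer: lumen

Derivation:
Txn tx6e8 phase 1: indigo yes -> prepared; onyx yes -> prepared; lumen no -> aborted; helix yes -> prepared; flint yes -> prepared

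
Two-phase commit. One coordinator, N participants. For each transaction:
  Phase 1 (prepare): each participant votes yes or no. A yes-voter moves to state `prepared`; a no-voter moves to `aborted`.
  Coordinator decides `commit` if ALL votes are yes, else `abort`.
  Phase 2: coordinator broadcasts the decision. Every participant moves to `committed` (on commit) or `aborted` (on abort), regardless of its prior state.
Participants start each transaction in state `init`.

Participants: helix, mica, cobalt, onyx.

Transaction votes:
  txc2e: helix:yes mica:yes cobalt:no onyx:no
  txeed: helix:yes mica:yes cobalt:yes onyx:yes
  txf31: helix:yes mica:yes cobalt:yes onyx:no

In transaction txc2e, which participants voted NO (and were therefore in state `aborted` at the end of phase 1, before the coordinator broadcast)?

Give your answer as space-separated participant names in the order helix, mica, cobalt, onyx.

Answer: cobalt onyx

Derivation:
Txn txc2e phase 1: helix yes -> prepared; mica yes -> prepared; cobalt no -> aborted; onyx no -> aborted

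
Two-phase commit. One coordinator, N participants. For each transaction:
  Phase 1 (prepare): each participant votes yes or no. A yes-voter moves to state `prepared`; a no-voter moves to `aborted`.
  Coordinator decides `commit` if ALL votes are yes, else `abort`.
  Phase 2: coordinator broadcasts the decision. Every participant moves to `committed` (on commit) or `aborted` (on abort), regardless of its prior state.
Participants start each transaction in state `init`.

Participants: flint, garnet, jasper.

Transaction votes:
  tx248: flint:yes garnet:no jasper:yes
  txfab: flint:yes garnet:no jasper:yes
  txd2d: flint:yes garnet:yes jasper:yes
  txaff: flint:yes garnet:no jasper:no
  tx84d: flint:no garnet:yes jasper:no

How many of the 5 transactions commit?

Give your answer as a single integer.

tx248: no from garnet -> abort (commits=0)
txfab: no from garnet -> abort (commits=0)
txd2d: all yes -> commit (commits=1)
txaff: no from garnet, jasper -> abort (commits=1)
tx84d: no from flint, jasper -> abort (commits=1)

Answer: 1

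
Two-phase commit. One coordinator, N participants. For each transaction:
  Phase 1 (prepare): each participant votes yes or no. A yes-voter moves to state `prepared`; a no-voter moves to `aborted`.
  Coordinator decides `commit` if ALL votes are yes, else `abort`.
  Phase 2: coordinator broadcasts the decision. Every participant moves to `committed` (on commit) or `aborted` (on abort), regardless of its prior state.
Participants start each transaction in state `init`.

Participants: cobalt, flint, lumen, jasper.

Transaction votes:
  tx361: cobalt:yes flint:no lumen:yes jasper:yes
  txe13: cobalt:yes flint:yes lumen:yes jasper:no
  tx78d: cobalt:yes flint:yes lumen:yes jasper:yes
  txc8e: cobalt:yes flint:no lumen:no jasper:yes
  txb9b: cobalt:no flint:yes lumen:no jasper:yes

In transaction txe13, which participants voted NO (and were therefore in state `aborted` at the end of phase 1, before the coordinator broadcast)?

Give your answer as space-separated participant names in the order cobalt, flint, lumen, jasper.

Txn txe13 phase 1: cobalt yes -> prepared; flint yes -> prepared; lumen yes -> prepared; jasper no -> aborted

Answer: jasper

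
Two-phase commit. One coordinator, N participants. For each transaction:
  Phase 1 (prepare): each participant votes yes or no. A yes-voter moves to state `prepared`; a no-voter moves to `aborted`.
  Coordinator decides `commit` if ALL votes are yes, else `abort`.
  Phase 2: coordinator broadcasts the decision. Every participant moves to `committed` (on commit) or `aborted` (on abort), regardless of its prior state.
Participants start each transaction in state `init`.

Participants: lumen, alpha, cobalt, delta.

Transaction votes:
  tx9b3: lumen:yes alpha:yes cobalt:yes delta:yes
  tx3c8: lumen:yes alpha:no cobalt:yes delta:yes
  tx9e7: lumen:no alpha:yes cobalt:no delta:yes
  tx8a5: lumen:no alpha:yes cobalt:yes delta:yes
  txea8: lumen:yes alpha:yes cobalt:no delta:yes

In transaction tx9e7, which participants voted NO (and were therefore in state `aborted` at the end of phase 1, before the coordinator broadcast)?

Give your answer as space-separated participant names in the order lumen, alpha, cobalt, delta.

Txn tx9e7 phase 1: lumen no -> aborted; alpha yes -> prepared; cobalt no -> aborted; delta yes -> prepared

Answer: lumen cobalt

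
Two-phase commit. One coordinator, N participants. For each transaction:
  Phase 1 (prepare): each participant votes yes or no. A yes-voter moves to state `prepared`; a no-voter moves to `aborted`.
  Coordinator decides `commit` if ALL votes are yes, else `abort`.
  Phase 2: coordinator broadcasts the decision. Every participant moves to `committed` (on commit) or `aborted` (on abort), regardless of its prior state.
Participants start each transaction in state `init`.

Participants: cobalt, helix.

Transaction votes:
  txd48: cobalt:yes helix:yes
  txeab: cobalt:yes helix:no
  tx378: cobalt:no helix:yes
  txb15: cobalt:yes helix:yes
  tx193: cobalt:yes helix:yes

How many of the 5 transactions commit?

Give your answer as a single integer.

Answer: 3

Derivation:
txd48: all yes -> commit (commits=1)
txeab: no from helix -> abort (commits=1)
tx378: no from cobalt -> abort (commits=1)
txb15: all yes -> commit (commits=2)
tx193: all yes -> commit (commits=3)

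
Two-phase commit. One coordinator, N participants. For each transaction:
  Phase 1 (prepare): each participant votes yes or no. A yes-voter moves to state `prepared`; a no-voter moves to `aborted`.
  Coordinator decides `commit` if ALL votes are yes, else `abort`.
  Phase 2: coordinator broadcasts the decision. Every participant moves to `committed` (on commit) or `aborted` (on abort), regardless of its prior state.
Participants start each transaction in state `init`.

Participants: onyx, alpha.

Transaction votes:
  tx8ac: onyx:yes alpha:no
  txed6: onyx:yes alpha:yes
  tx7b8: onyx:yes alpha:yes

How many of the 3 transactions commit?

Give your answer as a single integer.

tx8ac: no from alpha -> abort (commits=0)
txed6: all yes -> commit (commits=1)
tx7b8: all yes -> commit (commits=2)

Answer: 2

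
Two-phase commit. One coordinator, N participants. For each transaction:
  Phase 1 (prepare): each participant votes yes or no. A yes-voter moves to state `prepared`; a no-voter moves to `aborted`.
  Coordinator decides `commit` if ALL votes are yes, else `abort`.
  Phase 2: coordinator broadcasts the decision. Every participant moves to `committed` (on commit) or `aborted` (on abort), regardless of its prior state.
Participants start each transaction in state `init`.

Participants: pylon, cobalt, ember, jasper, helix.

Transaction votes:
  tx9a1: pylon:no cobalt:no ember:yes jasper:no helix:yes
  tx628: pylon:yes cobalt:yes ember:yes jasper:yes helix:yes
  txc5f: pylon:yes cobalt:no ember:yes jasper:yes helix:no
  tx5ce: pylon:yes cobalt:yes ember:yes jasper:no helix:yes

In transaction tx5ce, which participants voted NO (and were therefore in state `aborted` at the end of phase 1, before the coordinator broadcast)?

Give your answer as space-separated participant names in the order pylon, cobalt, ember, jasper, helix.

Answer: jasper

Derivation:
Txn tx5ce phase 1: pylon yes -> prepared; cobalt yes -> prepared; ember yes -> prepared; jasper no -> aborted; helix yes -> prepared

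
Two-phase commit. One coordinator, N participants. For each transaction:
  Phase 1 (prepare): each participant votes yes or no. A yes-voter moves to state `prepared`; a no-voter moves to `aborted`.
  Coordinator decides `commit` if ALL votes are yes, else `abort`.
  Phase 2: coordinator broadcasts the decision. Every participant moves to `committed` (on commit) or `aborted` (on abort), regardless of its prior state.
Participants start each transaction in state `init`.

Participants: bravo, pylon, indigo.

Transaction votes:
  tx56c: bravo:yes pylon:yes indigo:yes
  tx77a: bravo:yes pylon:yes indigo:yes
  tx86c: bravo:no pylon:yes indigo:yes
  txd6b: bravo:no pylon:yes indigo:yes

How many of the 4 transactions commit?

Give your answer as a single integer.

Answer: 2

Derivation:
tx56c: all yes -> commit (commits=1)
tx77a: all yes -> commit (commits=2)
tx86c: no from bravo -> abort (commits=2)
txd6b: no from bravo -> abort (commits=2)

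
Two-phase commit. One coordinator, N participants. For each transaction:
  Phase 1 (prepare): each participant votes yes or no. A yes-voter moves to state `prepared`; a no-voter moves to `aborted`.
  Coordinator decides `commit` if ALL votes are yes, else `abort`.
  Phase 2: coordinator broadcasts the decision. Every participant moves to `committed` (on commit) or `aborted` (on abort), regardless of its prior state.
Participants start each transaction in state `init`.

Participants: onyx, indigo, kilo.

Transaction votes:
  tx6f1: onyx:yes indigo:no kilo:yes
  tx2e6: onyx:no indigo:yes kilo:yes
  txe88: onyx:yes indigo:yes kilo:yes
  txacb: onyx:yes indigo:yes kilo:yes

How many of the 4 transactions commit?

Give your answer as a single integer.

Answer: 2

Derivation:
tx6f1: no from indigo -> abort (commits=0)
tx2e6: no from onyx -> abort (commits=0)
txe88: all yes -> commit (commits=1)
txacb: all yes -> commit (commits=2)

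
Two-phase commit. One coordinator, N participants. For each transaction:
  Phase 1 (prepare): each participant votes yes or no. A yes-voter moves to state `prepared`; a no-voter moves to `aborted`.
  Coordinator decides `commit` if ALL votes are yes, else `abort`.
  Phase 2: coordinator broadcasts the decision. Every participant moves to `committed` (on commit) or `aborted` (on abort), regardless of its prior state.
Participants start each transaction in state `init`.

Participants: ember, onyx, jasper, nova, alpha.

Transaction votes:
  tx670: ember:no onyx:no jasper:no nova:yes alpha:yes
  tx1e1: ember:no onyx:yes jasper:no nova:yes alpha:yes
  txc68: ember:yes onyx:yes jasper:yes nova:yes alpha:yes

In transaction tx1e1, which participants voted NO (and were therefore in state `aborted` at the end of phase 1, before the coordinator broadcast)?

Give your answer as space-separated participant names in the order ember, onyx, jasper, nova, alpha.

Txn tx1e1 phase 1: ember no -> aborted; onyx yes -> prepared; jasper no -> aborted; nova yes -> prepared; alpha yes -> prepared

Answer: ember jasper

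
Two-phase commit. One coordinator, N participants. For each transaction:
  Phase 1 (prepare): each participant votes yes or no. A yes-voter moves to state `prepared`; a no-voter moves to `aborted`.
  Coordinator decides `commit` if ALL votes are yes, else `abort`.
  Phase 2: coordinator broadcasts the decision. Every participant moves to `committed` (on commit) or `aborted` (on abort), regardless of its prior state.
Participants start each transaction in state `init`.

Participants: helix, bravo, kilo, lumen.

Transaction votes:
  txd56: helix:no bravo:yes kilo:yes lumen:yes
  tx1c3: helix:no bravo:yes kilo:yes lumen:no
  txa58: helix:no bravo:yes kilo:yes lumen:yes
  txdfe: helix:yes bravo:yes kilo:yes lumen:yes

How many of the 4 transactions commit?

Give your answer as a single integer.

txd56: no from helix -> abort (commits=0)
tx1c3: no from helix, lumen -> abort (commits=0)
txa58: no from helix -> abort (commits=0)
txdfe: all yes -> commit (commits=1)

Answer: 1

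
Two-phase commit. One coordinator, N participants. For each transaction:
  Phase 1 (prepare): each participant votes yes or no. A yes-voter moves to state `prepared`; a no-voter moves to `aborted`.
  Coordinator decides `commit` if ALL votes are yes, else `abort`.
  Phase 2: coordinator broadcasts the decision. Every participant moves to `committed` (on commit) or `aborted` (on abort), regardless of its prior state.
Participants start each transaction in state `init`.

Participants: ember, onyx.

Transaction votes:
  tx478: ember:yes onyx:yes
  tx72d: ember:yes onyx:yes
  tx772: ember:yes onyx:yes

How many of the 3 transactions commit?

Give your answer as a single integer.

tx478: all yes -> commit (commits=1)
tx72d: all yes -> commit (commits=2)
tx772: all yes -> commit (commits=3)

Answer: 3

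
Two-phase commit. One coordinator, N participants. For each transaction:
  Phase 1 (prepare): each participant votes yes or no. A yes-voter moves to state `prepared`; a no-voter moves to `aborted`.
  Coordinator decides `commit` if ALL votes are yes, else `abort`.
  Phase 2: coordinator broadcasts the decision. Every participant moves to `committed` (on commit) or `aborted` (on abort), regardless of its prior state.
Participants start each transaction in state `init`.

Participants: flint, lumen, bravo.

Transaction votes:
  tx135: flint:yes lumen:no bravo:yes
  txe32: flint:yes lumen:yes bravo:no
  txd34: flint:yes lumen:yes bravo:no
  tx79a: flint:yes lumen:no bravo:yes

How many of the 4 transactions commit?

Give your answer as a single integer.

Answer: 0

Derivation:
tx135: no from lumen -> abort (commits=0)
txe32: no from bravo -> abort (commits=0)
txd34: no from bravo -> abort (commits=0)
tx79a: no from lumen -> abort (commits=0)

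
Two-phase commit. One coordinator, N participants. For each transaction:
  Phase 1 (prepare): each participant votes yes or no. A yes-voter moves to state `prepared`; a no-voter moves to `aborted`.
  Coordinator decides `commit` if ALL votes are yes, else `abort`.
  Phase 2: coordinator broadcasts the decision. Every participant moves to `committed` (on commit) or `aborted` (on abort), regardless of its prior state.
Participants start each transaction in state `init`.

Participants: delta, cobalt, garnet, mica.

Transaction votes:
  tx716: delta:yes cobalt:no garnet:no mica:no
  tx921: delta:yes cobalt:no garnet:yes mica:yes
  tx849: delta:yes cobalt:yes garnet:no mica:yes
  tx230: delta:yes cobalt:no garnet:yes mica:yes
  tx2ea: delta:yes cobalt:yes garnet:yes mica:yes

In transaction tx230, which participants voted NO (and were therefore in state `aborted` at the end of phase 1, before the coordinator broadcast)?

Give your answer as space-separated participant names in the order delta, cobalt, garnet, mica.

Answer: cobalt

Derivation:
Txn tx230 phase 1: delta yes -> prepared; cobalt no -> aborted; garnet yes -> prepared; mica yes -> prepared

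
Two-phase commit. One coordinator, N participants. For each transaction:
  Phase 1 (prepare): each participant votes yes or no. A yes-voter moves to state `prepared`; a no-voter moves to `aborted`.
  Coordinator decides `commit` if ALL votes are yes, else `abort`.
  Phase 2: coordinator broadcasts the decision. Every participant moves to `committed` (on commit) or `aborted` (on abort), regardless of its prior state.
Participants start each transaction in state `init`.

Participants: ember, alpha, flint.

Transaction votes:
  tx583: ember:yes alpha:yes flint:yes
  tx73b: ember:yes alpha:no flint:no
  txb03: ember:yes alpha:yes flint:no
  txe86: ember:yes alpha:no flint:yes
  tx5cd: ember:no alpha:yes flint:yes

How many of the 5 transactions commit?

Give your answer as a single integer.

tx583: all yes -> commit (commits=1)
tx73b: no from alpha, flint -> abort (commits=1)
txb03: no from flint -> abort (commits=1)
txe86: no from alpha -> abort (commits=1)
tx5cd: no from ember -> abort (commits=1)

Answer: 1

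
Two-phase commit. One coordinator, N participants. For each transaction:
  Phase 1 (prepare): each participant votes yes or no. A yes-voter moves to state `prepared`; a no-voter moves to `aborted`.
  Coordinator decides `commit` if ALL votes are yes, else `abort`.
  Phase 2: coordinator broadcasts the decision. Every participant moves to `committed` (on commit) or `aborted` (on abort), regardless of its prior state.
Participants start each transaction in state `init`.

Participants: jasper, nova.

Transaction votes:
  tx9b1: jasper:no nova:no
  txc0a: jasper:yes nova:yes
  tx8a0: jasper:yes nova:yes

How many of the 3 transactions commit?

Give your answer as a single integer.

tx9b1: no from jasper, nova -> abort (commits=0)
txc0a: all yes -> commit (commits=1)
tx8a0: all yes -> commit (commits=2)

Answer: 2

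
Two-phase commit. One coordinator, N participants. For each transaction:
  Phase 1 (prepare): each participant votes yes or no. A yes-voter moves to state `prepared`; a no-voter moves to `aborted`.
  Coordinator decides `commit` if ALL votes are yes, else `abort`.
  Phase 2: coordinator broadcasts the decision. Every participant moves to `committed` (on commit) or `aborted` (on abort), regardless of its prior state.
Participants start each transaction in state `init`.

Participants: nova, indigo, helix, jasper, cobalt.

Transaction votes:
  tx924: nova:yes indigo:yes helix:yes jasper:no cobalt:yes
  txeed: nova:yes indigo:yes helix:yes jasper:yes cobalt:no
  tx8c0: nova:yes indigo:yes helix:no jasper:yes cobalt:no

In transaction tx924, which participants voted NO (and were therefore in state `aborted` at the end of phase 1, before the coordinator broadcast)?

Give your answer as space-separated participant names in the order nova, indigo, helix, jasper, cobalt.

Answer: jasper

Derivation:
Txn tx924 phase 1: nova yes -> prepared; indigo yes -> prepared; helix yes -> prepared; jasper no -> aborted; cobalt yes -> prepared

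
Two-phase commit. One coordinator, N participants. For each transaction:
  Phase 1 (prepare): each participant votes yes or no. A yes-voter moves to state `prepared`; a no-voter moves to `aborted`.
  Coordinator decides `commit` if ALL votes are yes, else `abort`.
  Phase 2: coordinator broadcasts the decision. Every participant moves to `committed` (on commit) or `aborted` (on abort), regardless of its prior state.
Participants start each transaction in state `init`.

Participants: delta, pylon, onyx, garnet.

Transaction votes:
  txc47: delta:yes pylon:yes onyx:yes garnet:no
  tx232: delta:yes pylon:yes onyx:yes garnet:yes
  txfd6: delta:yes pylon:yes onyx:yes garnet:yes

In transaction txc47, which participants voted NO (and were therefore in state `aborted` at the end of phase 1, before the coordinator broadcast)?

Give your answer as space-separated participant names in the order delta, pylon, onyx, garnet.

Txn txc47 phase 1: delta yes -> prepared; pylon yes -> prepared; onyx yes -> prepared; garnet no -> aborted

Answer: garnet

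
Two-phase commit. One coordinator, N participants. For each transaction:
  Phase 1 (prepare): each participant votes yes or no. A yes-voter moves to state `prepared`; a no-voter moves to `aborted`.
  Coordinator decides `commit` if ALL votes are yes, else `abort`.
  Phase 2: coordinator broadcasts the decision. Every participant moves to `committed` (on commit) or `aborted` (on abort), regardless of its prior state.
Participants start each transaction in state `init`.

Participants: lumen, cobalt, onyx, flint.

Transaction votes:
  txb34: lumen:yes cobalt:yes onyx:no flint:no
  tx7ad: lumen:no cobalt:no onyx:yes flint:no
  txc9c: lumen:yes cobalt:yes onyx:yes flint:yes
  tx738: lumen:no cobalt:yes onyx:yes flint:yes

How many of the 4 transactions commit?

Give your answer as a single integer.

txb34: no from onyx, flint -> abort (commits=0)
tx7ad: no from lumen, cobalt, flint -> abort (commits=0)
txc9c: all yes -> commit (commits=1)
tx738: no from lumen -> abort (commits=1)

Answer: 1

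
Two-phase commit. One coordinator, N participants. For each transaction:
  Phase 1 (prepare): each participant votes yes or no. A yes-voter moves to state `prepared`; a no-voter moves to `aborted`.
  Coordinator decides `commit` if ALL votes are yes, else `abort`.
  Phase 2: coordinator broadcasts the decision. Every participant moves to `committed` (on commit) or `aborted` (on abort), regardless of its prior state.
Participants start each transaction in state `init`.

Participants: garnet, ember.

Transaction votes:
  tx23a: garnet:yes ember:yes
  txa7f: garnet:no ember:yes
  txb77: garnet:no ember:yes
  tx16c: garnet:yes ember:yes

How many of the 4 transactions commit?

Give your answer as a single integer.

tx23a: all yes -> commit (commits=1)
txa7f: no from garnet -> abort (commits=1)
txb77: no from garnet -> abort (commits=1)
tx16c: all yes -> commit (commits=2)

Answer: 2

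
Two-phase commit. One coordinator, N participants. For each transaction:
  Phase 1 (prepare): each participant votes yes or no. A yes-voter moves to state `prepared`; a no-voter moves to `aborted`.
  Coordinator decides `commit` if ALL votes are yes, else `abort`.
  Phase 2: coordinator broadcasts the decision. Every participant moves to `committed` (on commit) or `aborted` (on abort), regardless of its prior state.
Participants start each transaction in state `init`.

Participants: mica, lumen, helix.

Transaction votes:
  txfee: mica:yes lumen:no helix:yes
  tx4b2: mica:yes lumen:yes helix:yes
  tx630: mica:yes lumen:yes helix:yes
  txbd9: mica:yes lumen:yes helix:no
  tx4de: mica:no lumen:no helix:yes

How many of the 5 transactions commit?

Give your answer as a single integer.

txfee: no from lumen -> abort (commits=0)
tx4b2: all yes -> commit (commits=1)
tx630: all yes -> commit (commits=2)
txbd9: no from helix -> abort (commits=2)
tx4de: no from mica, lumen -> abort (commits=2)

Answer: 2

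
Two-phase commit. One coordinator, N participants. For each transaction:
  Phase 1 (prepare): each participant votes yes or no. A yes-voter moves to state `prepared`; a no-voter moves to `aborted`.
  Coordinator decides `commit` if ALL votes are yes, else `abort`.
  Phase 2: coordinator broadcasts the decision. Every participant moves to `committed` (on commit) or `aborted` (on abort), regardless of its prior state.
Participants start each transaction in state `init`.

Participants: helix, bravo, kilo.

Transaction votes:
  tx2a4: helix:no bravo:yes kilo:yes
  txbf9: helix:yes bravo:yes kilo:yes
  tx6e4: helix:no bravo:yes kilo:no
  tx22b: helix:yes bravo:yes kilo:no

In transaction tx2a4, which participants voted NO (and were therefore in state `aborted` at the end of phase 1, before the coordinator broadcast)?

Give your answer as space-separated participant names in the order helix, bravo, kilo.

Txn tx2a4 phase 1: helix no -> aborted; bravo yes -> prepared; kilo yes -> prepared

Answer: helix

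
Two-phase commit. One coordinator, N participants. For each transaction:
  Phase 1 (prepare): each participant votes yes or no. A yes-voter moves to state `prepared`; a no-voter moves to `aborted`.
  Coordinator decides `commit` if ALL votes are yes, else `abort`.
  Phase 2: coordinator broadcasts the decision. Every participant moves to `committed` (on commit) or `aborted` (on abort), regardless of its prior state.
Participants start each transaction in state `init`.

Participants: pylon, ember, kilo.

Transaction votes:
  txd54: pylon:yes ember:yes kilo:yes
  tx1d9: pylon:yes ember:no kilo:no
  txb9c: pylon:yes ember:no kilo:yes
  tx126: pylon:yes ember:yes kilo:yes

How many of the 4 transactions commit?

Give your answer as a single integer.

Answer: 2

Derivation:
txd54: all yes -> commit (commits=1)
tx1d9: no from ember, kilo -> abort (commits=1)
txb9c: no from ember -> abort (commits=1)
tx126: all yes -> commit (commits=2)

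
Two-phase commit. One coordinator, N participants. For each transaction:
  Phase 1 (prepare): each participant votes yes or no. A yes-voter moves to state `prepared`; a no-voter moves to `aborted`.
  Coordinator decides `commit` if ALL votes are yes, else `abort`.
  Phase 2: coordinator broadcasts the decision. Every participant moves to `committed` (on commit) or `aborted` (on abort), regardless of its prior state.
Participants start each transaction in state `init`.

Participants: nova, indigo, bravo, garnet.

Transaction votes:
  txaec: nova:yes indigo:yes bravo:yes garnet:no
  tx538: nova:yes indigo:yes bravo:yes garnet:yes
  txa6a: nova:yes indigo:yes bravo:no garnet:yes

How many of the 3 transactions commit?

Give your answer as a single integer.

txaec: no from garnet -> abort (commits=0)
tx538: all yes -> commit (commits=1)
txa6a: no from bravo -> abort (commits=1)

Answer: 1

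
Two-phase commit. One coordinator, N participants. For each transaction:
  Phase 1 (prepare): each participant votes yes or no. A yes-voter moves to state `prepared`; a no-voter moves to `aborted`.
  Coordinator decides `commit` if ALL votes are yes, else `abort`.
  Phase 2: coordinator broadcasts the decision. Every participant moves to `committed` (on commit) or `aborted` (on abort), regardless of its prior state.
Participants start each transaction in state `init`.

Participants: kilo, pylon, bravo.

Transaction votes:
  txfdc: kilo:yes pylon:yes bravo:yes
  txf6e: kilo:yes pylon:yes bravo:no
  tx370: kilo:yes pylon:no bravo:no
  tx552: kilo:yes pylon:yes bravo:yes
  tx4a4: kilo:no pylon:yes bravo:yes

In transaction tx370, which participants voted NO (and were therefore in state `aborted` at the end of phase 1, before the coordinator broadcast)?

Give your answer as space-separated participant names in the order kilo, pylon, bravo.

Txn tx370 phase 1: kilo yes -> prepared; pylon no -> aborted; bravo no -> aborted

Answer: pylon bravo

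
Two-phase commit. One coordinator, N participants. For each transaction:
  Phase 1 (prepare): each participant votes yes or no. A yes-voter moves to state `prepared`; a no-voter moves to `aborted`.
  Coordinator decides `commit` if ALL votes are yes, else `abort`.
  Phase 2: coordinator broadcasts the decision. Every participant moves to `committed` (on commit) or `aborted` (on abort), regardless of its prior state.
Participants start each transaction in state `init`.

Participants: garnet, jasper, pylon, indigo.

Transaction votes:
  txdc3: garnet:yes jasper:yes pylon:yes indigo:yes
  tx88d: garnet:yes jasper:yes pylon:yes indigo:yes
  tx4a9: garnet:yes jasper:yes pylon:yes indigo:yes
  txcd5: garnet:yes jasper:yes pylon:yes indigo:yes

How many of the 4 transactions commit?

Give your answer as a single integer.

txdc3: all yes -> commit (commits=1)
tx88d: all yes -> commit (commits=2)
tx4a9: all yes -> commit (commits=3)
txcd5: all yes -> commit (commits=4)

Answer: 4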